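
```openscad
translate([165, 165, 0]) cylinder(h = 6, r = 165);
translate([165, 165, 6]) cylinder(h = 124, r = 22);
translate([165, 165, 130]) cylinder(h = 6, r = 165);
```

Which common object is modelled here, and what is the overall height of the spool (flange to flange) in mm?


A spool. The overall height is 136 mm.

Three coaxial cylinders, large–small–large — a spool. Two 6 mm flanges and a 124 mm core give 6 + 124 + 6 = 136 mm.


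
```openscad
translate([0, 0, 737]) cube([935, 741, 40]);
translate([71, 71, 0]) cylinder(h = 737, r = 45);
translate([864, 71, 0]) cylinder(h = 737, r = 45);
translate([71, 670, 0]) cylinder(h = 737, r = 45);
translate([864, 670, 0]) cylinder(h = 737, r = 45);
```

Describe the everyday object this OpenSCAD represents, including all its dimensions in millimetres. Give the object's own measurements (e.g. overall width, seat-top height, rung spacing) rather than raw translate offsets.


A rectangular dining table. The top is 935×741×40 mm with its upper surface at z = 777 mm. It stands on four round legs of 90 mm diameter, each leg's bounding box inset 26 mm from the nearest pair of top edges, running from the floor to the underside of the top.


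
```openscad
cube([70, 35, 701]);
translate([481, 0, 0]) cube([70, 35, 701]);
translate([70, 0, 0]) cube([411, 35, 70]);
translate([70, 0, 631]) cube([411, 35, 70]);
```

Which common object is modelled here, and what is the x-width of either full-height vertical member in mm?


A picture frame. The border width is 70 mm.

Four thin pieces enclosing a rectangular opening — a picture frame. The two full-height stiles are 701 mm tall; the top rail sits at z = 631 and is 70 mm tall, so the border above the opening is 701 − 631 = 70 mm, matching the stile x-width.


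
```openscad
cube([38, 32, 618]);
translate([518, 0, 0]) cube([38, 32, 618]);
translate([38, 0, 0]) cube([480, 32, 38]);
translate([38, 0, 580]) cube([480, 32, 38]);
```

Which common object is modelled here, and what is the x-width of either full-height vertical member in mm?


A picture frame. The border width is 38 mm.

Four thin pieces enclosing a rectangular opening — a picture frame. The two full-height stiles are 618 mm tall; the top rail sits at z = 580 and is 38 mm tall, so the border above the opening is 618 − 580 = 38 mm, matching the stile x-width.


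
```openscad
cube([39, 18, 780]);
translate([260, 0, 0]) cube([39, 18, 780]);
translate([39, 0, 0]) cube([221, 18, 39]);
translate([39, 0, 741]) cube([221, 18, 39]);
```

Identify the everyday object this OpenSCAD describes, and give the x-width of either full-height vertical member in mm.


A picture frame. The border width is 39 mm.

Four thin pieces enclosing a rectangular opening — a picture frame. The two full-height stiles are 780 mm tall; the top rail sits at z = 741 and is 39 mm tall, so the border above the opening is 780 − 741 = 39 mm, matching the stile x-width.


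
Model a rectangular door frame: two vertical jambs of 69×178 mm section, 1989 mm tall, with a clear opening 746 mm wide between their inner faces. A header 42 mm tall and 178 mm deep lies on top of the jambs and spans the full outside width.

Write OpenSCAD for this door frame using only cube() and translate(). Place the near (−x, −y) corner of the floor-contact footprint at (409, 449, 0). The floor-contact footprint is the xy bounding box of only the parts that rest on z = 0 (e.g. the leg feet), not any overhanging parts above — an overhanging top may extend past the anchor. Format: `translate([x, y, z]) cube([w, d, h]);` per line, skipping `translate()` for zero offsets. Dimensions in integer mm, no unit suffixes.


translate([409, 449, 0]) cube([69, 178, 1989]);
translate([1224, 449, 0]) cube([69, 178, 1989]);
translate([409, 449, 1989]) cube([884, 178, 42]);


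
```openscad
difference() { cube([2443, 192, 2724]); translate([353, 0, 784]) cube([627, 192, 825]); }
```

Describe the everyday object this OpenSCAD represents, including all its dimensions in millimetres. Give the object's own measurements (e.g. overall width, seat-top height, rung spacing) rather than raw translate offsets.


A wall 2443 mm long (x), 192 mm thick (y), 2724 mm tall, with a rectangular window opening cut through it. The opening is 627 mm wide and 825 mm tall; its sill is at z = 784 mm and its near (−x) edge is 353 mm from the wall's −x end. The opening passes through the full wall thickness.


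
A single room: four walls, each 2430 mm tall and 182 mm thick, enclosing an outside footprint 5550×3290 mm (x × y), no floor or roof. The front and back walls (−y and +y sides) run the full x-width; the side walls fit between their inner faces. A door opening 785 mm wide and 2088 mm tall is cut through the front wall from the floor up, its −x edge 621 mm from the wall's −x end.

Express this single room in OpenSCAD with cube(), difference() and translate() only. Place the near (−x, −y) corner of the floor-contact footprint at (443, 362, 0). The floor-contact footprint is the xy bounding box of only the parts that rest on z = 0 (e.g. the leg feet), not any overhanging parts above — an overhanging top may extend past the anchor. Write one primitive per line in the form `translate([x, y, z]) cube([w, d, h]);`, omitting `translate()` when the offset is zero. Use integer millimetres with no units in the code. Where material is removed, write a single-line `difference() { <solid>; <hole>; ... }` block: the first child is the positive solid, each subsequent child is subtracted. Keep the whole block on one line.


difference() { translate([443, 362, 0]) cube([5550, 182, 2430]); translate([1064, 362, 0]) cube([785, 182, 2088]); }
translate([443, 3470, 0]) cube([5550, 182, 2430]);
translate([443, 544, 0]) cube([182, 2926, 2430]);
translate([5811, 544, 0]) cube([182, 2926, 2430]);


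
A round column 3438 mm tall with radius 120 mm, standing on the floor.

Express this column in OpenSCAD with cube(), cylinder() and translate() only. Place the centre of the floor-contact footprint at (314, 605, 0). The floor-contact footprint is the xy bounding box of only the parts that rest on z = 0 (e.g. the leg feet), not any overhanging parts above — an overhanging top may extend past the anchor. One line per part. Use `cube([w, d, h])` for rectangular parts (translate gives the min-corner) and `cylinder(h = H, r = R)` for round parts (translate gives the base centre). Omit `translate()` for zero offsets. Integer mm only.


translate([314, 605, 0]) cylinder(h = 3438, r = 120);


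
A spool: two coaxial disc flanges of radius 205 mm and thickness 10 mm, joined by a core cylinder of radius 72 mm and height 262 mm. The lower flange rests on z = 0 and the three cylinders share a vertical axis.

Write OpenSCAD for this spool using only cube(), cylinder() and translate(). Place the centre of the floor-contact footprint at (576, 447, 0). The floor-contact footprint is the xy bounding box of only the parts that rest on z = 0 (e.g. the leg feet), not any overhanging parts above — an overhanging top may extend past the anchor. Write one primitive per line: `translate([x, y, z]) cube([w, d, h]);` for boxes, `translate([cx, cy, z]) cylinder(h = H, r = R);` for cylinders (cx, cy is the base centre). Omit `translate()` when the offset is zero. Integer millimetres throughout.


translate([576, 447, 0]) cylinder(h = 10, r = 205);
translate([576, 447, 10]) cylinder(h = 262, r = 72);
translate([576, 447, 272]) cylinder(h = 10, r = 205);


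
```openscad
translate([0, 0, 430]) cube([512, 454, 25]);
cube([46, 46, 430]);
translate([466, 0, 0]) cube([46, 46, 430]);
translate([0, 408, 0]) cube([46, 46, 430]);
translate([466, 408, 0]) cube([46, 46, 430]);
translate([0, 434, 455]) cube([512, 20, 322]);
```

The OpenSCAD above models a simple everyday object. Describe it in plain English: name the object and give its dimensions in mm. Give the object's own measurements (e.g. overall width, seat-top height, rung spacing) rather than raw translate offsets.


A chair. The seat is a 512×454×25 mm slab with its top at z = 455 mm, on four 46×46 mm corner legs (flush with the seat edges, standing on z = 0). A flat backrest 20 mm thick, 322 mm tall, spans the full seat width and rises from the seat top along its +y edge, rear face flush with the rear of the seat.


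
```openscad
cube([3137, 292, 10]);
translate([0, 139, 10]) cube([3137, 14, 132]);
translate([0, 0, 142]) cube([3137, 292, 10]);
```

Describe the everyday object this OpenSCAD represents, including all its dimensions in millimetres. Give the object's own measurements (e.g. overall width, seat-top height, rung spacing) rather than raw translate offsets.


An I-beam lying along x, 3137 mm long. Overall section height 152 mm. Two flanges 292 mm wide (y) and 10 mm thick, one on the floor and one at the top; a web 14 mm thick runs between them, centred on the flange width.


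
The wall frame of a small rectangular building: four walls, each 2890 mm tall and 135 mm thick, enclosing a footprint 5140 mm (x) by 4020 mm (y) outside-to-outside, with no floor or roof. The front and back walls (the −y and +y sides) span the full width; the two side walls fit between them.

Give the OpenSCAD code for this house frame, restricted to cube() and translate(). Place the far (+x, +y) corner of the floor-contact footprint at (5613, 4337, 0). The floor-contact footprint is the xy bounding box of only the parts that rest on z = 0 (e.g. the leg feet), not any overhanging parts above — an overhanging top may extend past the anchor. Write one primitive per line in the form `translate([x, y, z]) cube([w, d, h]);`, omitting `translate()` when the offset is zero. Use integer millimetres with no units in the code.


translate([473, 317, 0]) cube([5140, 135, 2890]);
translate([473, 4202, 0]) cube([5140, 135, 2890]);
translate([473, 452, 0]) cube([135, 3750, 2890]);
translate([5478, 452, 0]) cube([135, 3750, 2890]);


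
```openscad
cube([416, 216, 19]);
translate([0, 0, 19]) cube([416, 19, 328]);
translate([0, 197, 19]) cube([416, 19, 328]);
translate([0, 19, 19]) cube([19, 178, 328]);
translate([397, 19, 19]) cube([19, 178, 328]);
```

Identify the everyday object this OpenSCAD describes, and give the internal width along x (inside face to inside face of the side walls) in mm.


An open box. The internal width is 378 mm.

A 416×216 base slab with four walls standing on it — an open box. The base is 416 mm wide and the walls are 19 mm thick, so the internal width is 416 − 2 × 19 = 378 mm.


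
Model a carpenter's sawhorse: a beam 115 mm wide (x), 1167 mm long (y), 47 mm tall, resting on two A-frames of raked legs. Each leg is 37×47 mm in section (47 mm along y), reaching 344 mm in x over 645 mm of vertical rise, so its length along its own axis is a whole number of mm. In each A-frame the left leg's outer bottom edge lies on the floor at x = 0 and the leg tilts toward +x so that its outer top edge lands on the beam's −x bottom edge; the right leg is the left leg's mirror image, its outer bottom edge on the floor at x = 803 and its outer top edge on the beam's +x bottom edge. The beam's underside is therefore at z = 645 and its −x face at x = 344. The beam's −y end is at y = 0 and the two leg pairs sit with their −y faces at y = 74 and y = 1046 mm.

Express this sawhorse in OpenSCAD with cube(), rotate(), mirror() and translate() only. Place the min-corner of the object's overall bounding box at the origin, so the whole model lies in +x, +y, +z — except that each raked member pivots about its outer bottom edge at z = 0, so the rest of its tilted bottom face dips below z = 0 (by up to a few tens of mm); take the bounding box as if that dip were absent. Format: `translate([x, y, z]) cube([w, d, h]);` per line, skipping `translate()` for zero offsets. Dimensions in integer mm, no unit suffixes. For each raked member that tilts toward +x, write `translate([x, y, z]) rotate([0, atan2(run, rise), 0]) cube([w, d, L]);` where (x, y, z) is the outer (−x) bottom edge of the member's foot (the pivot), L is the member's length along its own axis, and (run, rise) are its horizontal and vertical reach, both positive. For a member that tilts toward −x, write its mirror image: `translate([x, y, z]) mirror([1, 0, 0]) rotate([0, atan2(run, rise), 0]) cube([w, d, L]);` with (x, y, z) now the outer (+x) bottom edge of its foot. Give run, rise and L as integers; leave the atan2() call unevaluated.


translate([344, 0, 645]) cube([115, 1167, 47]);
translate([0, 74, 0]) rotate([0, atan2(344, 645), 0]) cube([37, 47, 731]);
translate([803, 74, 0]) mirror([1, 0, 0]) rotate([0, atan2(344, 645), 0]) cube([37, 47, 731]);
translate([0, 1046, 0]) rotate([0, atan2(344, 645), 0]) cube([37, 47, 731]);
translate([803, 1046, 0]) mirror([1, 0, 0]) rotate([0, atan2(344, 645), 0]) cube([37, 47, 731]);


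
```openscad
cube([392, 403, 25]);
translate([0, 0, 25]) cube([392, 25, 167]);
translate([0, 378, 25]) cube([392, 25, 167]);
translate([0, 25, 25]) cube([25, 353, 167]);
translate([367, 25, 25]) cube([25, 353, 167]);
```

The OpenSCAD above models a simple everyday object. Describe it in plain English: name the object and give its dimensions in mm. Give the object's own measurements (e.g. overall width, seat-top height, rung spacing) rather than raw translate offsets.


An open-topped rectangular box: outside dimensions 392×403×192 mm, with a uniform wall and base thickness of 25 mm. The base is a full 392×403 slab on the floor; four walls sit on top of the base. The front and back walls (the −y and +y sides) span the full width; the two side walls fit between them.


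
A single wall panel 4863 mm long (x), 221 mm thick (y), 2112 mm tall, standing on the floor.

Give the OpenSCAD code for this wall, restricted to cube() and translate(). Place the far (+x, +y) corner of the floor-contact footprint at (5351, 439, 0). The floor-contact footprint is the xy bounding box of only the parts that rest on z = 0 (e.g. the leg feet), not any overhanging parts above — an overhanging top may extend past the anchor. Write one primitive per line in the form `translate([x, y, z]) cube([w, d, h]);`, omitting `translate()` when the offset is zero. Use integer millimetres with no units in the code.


translate([488, 218, 0]) cube([4863, 221, 2112]);


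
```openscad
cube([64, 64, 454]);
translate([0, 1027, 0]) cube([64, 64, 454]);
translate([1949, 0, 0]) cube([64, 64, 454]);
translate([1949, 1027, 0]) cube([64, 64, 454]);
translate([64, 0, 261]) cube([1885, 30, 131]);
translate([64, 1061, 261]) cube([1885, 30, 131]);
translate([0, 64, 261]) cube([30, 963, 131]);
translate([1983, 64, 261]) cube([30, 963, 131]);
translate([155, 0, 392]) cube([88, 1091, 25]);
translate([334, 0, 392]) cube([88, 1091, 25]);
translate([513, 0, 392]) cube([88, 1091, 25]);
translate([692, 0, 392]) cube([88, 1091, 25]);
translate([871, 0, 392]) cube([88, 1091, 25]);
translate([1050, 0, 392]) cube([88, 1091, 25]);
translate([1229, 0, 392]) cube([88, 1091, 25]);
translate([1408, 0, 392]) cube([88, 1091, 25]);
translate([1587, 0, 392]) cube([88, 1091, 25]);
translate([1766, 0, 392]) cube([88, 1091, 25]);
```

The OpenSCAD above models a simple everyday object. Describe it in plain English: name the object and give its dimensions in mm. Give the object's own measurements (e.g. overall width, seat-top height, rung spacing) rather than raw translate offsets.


A bed frame 2013 mm long (x) by 1091 mm wide (y). Four 64×64 mm corner posts, 454 mm tall, at the corners of the footprint. Four rails of 30 mm thickness and 131 mm height run between adjacent posts with their undersides at z = 261 mm, their outer faces flush with the outside of the frame (the two x-running rails run between the posts' inner faces; the two y-running rails run between the posts' inner faces). 10 slats, each 88 mm wide (x) and 25 mm thick, lie across the top of the two x-running rails, running the full 1091 mm width of the frame in y; along x they sit between the end posts with a 91 mm gap after the −x posts and between neighbouring slats, leaving 95 mm before the +x posts.


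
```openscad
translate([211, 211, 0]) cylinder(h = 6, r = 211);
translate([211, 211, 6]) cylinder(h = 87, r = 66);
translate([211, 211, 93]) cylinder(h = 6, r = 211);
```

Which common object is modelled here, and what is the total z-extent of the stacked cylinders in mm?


A spool. The overall height is 99 mm.

Three coaxial cylinders, large–small–large — a spool. Two 6 mm flanges and a 87 mm core give 6 + 87 + 6 = 99 mm.


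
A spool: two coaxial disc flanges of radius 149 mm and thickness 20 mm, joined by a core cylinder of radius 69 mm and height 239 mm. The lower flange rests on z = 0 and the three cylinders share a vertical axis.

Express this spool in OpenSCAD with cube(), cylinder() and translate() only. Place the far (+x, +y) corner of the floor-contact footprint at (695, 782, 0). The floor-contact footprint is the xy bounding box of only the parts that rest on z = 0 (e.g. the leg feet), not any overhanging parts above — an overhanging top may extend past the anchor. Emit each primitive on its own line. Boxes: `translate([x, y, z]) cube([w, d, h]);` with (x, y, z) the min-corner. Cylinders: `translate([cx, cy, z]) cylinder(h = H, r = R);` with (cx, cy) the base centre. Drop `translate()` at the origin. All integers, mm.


translate([546, 633, 0]) cylinder(h = 20, r = 149);
translate([546, 633, 20]) cylinder(h = 239, r = 69);
translate([546, 633, 259]) cylinder(h = 20, r = 149);


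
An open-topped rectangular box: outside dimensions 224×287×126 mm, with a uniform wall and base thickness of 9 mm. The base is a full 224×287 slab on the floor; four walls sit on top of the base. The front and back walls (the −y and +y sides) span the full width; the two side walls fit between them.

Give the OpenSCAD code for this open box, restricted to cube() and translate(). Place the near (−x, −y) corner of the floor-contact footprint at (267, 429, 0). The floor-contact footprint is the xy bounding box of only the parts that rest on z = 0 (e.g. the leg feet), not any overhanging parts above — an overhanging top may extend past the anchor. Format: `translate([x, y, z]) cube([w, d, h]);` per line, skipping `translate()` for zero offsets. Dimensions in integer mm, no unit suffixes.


translate([267, 429, 0]) cube([224, 287, 9]);
translate([267, 429, 9]) cube([224, 9, 117]);
translate([267, 707, 9]) cube([224, 9, 117]);
translate([267, 438, 9]) cube([9, 269, 117]);
translate([482, 438, 9]) cube([9, 269, 117]);


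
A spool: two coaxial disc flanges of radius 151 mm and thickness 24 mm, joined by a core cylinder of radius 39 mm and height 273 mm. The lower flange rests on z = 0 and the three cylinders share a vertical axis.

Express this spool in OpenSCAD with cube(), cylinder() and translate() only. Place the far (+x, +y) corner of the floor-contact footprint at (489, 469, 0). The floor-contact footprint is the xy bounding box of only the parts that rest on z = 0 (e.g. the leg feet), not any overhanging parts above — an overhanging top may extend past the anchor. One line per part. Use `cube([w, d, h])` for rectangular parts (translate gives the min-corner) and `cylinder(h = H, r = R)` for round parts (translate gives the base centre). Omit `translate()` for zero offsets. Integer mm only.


translate([338, 318, 0]) cylinder(h = 24, r = 151);
translate([338, 318, 24]) cylinder(h = 273, r = 39);
translate([338, 318, 297]) cylinder(h = 24, r = 151);


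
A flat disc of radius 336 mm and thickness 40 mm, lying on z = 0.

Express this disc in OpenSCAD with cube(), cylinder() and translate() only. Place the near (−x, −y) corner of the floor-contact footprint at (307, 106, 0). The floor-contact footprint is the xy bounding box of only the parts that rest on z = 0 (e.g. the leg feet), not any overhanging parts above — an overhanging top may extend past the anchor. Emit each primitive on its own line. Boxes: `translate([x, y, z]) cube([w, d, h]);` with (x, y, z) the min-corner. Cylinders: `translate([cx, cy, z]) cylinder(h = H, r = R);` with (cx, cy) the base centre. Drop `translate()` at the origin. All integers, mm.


translate([643, 442, 0]) cylinder(h = 40, r = 336);


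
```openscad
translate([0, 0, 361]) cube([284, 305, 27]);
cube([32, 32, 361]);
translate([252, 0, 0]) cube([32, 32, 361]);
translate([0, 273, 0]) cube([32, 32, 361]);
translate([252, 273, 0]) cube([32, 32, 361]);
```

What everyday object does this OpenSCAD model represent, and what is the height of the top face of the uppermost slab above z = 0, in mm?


A stool. The seat height is 388 mm.

A 284×305×27 slab at z = 361 on four corner posts — a stool. The seat top is 361 + 27 = 388 mm.


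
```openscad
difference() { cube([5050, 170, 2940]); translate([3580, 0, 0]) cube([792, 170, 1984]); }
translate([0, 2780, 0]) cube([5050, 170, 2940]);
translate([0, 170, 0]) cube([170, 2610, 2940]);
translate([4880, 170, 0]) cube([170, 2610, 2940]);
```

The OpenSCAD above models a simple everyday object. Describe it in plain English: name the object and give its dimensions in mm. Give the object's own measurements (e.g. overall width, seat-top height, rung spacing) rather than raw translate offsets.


A single room: four walls, each 2940 mm tall and 170 mm thick, enclosing an outside footprint 5050×2950 mm (x × y), no floor or roof. The front and back walls (−y and +y sides) run the full x-width; the side walls fit between their inner faces. A door opening 792 mm wide and 1984 mm tall is cut through the front wall from the floor up, its −x edge 3580 mm from the wall's −x end.


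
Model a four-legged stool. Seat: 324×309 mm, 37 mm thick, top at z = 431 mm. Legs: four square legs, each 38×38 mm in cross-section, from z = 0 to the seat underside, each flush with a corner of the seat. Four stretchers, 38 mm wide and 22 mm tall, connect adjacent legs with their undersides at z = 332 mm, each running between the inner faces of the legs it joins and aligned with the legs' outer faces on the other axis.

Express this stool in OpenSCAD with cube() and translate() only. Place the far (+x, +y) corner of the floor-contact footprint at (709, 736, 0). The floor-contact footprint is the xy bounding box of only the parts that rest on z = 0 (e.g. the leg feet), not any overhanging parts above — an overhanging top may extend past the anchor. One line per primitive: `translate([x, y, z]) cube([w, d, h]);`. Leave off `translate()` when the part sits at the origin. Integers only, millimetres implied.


translate([385, 427, 394]) cube([324, 309, 37]);
translate([385, 427, 0]) cube([38, 38, 394]);
translate([671, 427, 0]) cube([38, 38, 394]);
translate([385, 698, 0]) cube([38, 38, 394]);
translate([671, 698, 0]) cube([38, 38, 394]);
translate([423, 427, 332]) cube([248, 38, 22]);
translate([423, 698, 332]) cube([248, 38, 22]);
translate([385, 465, 332]) cube([38, 233, 22]);
translate([671, 465, 332]) cube([38, 233, 22]);


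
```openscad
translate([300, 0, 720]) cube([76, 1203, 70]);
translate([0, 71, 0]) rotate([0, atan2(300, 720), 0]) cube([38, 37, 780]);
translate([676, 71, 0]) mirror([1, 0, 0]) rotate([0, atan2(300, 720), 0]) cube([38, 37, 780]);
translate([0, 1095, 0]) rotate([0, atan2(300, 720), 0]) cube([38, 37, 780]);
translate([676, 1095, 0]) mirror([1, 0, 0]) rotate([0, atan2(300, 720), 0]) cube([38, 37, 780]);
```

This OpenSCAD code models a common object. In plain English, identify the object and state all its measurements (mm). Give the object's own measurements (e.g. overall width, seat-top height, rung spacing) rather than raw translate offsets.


A sawhorse. A 76×1203×70 mm beam (x, y, z) sits on two A-frame leg pairs. Each pair is two raked legs of 38×37 mm section (37 mm along y) splaying symmetrically in x. Each leg rises 720 mm vertically over 300 mm of horizontal reach and is 780 mm long along its own axis. Every leg's outer bottom edge rests on the floor and its outer top edge meets a bottom edge of the beam — the left legs (tilting toward +x) meet the beam's −x bottom edge, the right legs (their mirror images, tilting toward −x) meet its +x bottom edge — so the leg tops tuck under the beam, the beam's underside is 720 mm above the floor, and the feet are 676 mm apart outside-to-outside with the beam centred between them. The two leg pairs are set in 71 mm from either end of the beam.


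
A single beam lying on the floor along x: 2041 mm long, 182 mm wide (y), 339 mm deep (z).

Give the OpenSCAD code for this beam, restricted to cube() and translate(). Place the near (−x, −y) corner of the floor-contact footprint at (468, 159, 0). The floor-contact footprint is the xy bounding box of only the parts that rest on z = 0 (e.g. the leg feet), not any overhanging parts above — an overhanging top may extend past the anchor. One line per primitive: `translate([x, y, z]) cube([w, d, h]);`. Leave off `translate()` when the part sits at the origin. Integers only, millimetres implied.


translate([468, 159, 0]) cube([2041, 182, 339]);


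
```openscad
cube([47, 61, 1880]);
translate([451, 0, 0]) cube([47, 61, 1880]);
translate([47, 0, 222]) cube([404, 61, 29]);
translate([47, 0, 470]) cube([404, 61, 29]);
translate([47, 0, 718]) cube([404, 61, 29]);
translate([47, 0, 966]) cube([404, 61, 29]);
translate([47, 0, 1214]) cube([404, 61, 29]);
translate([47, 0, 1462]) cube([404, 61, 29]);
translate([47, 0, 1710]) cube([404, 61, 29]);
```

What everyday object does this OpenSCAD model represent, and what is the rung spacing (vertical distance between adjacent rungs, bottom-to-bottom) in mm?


A ladder. The rung spacing is 248 mm.

Two tall 47×61 posts with 7 short bars between them — a ladder. Adjacent rungs sit at z = 222 and z = 470, so the spacing is 470 − 222 = 248 mm.


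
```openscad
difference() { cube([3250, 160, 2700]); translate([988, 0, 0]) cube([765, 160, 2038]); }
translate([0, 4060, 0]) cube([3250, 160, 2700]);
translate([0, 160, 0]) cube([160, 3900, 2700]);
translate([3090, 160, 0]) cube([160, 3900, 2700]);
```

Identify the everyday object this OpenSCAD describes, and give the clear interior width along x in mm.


A single room. The interior width is 2930 mm.

Four walls enclosing a rectangle with a door in the front wall — a room. Outside width 3250 minus two 160 mm walls gives 2930 mm.


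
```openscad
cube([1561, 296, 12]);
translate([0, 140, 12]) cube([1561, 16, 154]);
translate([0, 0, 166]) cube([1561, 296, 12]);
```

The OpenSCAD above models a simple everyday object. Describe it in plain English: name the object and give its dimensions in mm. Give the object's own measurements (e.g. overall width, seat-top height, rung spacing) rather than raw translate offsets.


An I-beam lying along x, 1561 mm long. Overall section height 178 mm. Two flanges 296 mm wide (y) and 12 mm thick, one on the floor and one at the top; a web 16 mm thick runs between them, centred on the flange width.


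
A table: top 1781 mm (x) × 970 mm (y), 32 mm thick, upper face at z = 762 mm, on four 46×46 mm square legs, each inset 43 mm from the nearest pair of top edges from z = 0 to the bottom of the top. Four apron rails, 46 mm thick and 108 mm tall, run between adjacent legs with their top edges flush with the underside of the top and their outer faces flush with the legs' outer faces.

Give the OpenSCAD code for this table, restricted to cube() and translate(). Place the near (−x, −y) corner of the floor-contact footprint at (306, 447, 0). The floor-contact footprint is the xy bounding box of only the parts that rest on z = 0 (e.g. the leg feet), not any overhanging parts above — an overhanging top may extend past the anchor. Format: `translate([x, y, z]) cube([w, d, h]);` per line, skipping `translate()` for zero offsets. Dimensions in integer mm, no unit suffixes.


translate([263, 404, 730]) cube([1781, 970, 32]);
translate([306, 447, 0]) cube([46, 46, 730]);
translate([1955, 447, 0]) cube([46, 46, 730]);
translate([306, 1285, 0]) cube([46, 46, 730]);
translate([1955, 1285, 0]) cube([46, 46, 730]);
translate([352, 447, 622]) cube([1603, 46, 108]);
translate([352, 1285, 622]) cube([1603, 46, 108]);
translate([306, 493, 622]) cube([46, 792, 108]);
translate([1955, 493, 622]) cube([46, 792, 108]);


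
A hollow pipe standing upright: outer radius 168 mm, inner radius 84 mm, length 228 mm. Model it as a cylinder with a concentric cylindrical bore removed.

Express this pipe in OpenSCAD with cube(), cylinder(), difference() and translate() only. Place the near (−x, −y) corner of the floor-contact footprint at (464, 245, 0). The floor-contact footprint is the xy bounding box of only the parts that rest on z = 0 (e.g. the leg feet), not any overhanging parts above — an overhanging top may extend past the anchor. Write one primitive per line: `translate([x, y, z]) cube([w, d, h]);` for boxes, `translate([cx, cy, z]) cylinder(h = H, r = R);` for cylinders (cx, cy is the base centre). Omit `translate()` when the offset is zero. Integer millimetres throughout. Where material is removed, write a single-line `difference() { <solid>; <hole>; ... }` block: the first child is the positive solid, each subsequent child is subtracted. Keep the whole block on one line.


difference() { translate([632, 413, 0]) cylinder(h = 228, r = 168); translate([632, 413, 0]) cylinder(h = 228, r = 84); }


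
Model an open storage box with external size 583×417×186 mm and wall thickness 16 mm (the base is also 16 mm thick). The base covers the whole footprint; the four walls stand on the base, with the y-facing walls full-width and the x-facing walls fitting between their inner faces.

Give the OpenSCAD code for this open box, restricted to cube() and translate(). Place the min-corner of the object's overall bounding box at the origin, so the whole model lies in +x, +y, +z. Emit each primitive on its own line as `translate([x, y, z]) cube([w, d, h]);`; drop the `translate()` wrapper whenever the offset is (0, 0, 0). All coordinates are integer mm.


cube([583, 417, 16]);
translate([0, 0, 16]) cube([583, 16, 170]);
translate([0, 401, 16]) cube([583, 16, 170]);
translate([0, 16, 16]) cube([16, 385, 170]);
translate([567, 16, 16]) cube([16, 385, 170]);


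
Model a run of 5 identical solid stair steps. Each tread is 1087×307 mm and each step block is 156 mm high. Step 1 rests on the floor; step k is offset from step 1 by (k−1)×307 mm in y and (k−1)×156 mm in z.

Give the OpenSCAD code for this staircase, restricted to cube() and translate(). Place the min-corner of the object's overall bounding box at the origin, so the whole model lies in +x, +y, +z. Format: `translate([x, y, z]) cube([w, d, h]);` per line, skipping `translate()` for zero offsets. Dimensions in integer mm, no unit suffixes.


cube([1087, 307, 156]);
translate([0, 307, 156]) cube([1087, 307, 156]);
translate([0, 614, 312]) cube([1087, 307, 156]);
translate([0, 921, 468]) cube([1087, 307, 156]);
translate([0, 1228, 624]) cube([1087, 307, 156]);


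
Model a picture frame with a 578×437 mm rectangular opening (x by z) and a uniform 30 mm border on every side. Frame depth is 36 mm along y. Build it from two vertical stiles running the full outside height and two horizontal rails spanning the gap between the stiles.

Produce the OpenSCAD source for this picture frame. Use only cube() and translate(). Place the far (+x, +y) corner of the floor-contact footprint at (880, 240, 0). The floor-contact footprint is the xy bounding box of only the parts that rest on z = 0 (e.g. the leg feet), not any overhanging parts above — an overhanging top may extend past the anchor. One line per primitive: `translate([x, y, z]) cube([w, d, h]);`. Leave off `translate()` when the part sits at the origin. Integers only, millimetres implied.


translate([242, 204, 0]) cube([30, 36, 497]);
translate([850, 204, 0]) cube([30, 36, 497]);
translate([272, 204, 0]) cube([578, 36, 30]);
translate([272, 204, 467]) cube([578, 36, 30]);


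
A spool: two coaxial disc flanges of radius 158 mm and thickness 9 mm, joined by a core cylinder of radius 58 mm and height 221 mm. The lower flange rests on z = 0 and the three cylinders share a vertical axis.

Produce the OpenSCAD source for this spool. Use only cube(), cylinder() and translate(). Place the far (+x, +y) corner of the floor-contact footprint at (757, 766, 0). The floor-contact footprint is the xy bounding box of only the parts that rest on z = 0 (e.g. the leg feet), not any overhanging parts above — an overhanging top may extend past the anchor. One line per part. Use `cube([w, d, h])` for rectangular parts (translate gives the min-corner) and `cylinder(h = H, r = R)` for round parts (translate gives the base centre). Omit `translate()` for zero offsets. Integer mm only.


translate([599, 608, 0]) cylinder(h = 9, r = 158);
translate([599, 608, 9]) cylinder(h = 221, r = 58);
translate([599, 608, 230]) cylinder(h = 9, r = 158);


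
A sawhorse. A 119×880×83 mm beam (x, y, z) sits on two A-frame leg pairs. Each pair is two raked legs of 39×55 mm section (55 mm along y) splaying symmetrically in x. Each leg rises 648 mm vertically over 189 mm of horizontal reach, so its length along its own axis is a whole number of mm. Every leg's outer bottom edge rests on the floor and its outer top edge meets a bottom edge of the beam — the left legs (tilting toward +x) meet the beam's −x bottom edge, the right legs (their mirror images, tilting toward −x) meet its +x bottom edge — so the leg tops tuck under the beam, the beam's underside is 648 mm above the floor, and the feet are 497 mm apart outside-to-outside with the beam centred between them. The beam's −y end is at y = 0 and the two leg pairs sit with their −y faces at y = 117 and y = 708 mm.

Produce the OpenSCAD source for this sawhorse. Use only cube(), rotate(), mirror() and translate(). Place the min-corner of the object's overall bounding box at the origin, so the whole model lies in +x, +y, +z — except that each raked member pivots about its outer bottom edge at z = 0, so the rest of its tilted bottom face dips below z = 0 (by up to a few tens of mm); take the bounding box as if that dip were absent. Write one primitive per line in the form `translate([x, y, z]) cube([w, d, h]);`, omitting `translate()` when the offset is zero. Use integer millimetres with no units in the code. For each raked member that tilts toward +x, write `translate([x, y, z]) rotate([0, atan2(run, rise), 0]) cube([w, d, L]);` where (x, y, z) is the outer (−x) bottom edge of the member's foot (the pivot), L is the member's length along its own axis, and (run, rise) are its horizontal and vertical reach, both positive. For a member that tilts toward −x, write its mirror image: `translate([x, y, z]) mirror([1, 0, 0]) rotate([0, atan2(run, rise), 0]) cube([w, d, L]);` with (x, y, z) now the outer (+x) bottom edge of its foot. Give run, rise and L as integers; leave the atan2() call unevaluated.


// leg length = √(189² + 648²) = 675
// right-leg outer foot x = 2·189 + 119 = 497
// beam min-corner = (189, 0, 648)
translate([189, 0, 648]) cube([119, 880, 83]);
translate([0, 117, 0]) rotate([0, atan2(189, 648), 0]) cube([39, 55, 675]);
translate([497, 117, 0]) mirror([1, 0, 0]) rotate([0, atan2(189, 648), 0]) cube([39, 55, 675]);
translate([0, 708, 0]) rotate([0, atan2(189, 648), 0]) cube([39, 55, 675]);
translate([497, 708, 0]) mirror([1, 0, 0]) rotate([0, atan2(189, 648), 0]) cube([39, 55, 675]);


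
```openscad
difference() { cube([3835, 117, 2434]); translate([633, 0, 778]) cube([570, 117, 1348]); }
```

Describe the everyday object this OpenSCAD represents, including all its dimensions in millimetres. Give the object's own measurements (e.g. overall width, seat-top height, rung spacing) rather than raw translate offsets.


A wall 3835 mm long (x), 117 mm thick (y), 2434 mm tall, with a rectangular window opening cut through it. The opening is 570 mm wide and 1348 mm tall; its sill is at z = 778 mm and its near (−x) edge is 633 mm from the wall's −x end. The opening passes through the full wall thickness.


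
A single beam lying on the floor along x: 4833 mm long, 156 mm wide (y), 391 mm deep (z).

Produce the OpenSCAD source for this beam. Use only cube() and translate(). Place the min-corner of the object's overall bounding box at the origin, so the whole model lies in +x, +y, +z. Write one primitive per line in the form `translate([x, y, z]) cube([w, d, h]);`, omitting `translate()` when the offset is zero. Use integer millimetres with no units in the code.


cube([4833, 156, 391]);


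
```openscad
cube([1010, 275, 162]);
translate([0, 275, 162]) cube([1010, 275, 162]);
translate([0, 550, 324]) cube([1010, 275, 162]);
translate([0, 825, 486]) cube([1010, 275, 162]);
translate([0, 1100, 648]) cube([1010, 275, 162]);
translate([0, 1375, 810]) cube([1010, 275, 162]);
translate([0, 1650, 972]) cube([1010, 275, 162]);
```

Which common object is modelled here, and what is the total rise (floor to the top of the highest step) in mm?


A staircase. The total rise is 1134 mm.

7 identical blocks, each offset up and back from the previous — a staircase. Each step is 162 mm tall and there are 7 of them, so the total rise is 7 × 162 = 1134 mm.


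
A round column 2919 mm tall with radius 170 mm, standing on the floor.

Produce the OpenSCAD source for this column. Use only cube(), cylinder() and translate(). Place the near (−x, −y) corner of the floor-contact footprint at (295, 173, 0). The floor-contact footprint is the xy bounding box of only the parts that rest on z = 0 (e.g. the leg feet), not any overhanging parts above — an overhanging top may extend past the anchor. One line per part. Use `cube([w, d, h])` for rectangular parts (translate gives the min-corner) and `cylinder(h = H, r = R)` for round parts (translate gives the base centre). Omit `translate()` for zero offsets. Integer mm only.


translate([465, 343, 0]) cylinder(h = 2919, r = 170);


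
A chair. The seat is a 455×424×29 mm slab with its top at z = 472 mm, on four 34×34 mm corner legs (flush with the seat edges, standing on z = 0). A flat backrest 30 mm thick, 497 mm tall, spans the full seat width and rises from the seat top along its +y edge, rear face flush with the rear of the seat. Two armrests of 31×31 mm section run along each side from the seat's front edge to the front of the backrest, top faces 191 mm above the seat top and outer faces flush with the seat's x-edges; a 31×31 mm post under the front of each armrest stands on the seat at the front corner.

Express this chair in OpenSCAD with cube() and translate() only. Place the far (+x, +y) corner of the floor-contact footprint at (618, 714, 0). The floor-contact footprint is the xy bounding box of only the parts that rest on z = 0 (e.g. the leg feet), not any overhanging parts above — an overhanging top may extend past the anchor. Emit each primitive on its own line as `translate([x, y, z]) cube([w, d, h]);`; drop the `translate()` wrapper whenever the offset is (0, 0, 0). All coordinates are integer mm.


// leg_h = 472 - 29 = 443
// arm post h = 191 - 31 = 160
translate([163, 290, 443]) cube([455, 424, 29]);
translate([163, 290, 0]) cube([34, 34, 443]);
translate([584, 290, 0]) cube([34, 34, 443]);
translate([163, 680, 0]) cube([34, 34, 443]);
translate([584, 680, 0]) cube([34, 34, 443]);
translate([163, 684, 472]) cube([455, 30, 497]);
translate([163, 290, 632]) cube([31, 394, 31]);
translate([587, 290, 632]) cube([31, 394, 31]);
translate([163, 290, 472]) cube([31, 31, 160]);
translate([587, 290, 472]) cube([31, 31, 160]);


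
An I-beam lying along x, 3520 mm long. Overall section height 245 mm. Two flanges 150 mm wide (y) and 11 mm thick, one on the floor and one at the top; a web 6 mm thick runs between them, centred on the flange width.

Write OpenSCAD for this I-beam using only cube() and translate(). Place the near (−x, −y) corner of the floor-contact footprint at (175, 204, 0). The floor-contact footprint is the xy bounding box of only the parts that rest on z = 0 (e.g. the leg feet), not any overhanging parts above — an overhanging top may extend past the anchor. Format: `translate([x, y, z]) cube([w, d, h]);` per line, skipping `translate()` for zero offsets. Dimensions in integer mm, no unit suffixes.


translate([175, 204, 0]) cube([3520, 150, 11]);
translate([175, 276, 11]) cube([3520, 6, 223]);
translate([175, 204, 234]) cube([3520, 150, 11]);
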